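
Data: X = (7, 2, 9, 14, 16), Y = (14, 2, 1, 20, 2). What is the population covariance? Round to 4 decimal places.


Cov = (1/n)*sum((xi-xbar)(yi-ybar))
n = 5, xbar = 48/5 = 9.6, ybar = 39/5 = 7.8
sum((xi-xbar)(yi-ybar)) = 48.6
Cov = 48.6 / 5 = 9.72

9.7200


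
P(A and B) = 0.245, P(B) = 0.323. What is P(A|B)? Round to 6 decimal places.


P(A|B) = P(A and B) / P(B) = 0.245 / 0.323 = 245/323 ≈ 0.75851393

0.758514


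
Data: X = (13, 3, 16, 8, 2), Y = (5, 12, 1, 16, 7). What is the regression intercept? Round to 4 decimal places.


a = ybar - b*xbar, where b = sum((xi-xbar)(yi-ybar)) / sum((xi-xbar)^2)
n = 5, xbar = 42/5 = 8.4, ybar = 41/5 = 8.2
Sxy = sum((xi-xbar)(yi-ybar)) = -85.4
Sxx = sum((xi-xbar)^2) = 149.2
b = Sxy / Sxx = -427/746 ≈ -0.572386
a = 8.2 - (-0.572386) * 8.4 = 4852/373 ≈ 13.008043

13.0080


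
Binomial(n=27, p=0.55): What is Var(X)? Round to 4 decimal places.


Var = n*p*(1-p) = 27 * 0.55 * 0.45 = 6.6825

6.6825


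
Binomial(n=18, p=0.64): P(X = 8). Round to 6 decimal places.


P = C(n,k) * p^k * (1-p)^(n-k)
C(18,8) = 43758
p^k = 0.64^8 ≈ 0.02814750
(1-p)^(n-k) = 0.36^10 ≈ 0.00003656158
P = 43758 * 0.02814750 * 0.00003656158 ≈ 0.045032

0.045032


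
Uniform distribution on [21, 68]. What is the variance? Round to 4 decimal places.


Var = (b-a)^2 / 12
(b-a)^2 = (68 - 21)^2 = 2209
Var = 2209/12 ≈ 184.083333

184.0833


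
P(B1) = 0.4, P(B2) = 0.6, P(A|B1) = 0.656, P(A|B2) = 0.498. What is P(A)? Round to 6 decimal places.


P(A) = P(A|B1)*P(B1) + P(A|B2)*P(B2)
P(A|B1)*P(B1) = 0.656 * 0.4 = 0.2624
P(A|B2)*P(B2) = 0.498 * 0.6 = 0.2988
P(A) = 0.2624 + 0.2988 = 0.5612

0.561200


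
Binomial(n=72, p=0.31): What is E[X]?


E[X] = n*p = 72 * 0.31 = 22.32

22.32


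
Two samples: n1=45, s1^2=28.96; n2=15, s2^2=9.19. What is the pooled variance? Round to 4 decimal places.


sp^2 = ((n1-1)*s1^2 + (n2-1)*s2^2)/(n1+n2-2)
(n1-1)*s1^2 = 44 * 28.96 = 1274.24
(n2-1)*s2^2 = 14 * 9.19 = 128.66
numerator = 1274.24 + 128.66 = 1402.9
n1+n2-2 = 58
sp^2 = 1402.9 / 58 = 14029/580 ≈ 24.187931

24.1879


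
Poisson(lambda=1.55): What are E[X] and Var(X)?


E[X] = Var(X) = lambda = 1.55

1.55, 1.55


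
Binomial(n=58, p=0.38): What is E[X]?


E[X] = n*p = 58 * 0.38 = 22.04

22.04


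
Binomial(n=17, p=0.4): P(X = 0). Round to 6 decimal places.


P = C(n,k) * p^k * (1-p)^(n-k)
C(17,0) = 1
p^k = 0.4^0 = 1
(1-p)^(n-k) = 0.6^17 ≈ 0.0001692666
P = 1 * 1 * 0.0001692666 ≈ 0.000169

0.000169


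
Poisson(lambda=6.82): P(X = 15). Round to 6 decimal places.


P = e^(-lam) * lam^k / k!
e^(-6.82) ≈ 0.001091721
lam^k = 6.82^15 ≈ 3211926657443.163893
k! = 15! = 1307674368000
P = 0.001091721 * 3211926657443.163893 / 1307674368000 ≈ 0.002681

0.002681


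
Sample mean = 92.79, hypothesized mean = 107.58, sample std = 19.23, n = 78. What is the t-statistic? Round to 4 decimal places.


t = (xbar - mu0) / (s/sqrt(n))
xbar - mu0 = 92.79 - 107.58 = -14.79
sqrt(78) ≈ 8.83176087
s/sqrt(n) = 19.23 / 8.83176087 ≈ 2.17736874
t = -14.79 / 2.17736874 ≈ -6.792602

-6.7926


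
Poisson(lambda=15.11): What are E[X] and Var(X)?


E[X] = Var(X) = lambda = 15.11

15.11, 15.11


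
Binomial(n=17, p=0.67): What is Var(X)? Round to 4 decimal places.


Var = n*p*(1-p) = 17 * 0.67 * 0.33 = 3.7587

3.7587


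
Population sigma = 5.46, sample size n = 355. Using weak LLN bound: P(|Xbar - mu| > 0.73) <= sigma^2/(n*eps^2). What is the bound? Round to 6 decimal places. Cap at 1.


bound = min(1, sigma^2/(n*eps^2))
sigma^2 = 5.46^2 = 29.8116
n*eps^2 = 355 * 0.73^2 = 355 * 0.5329 = 189.1795
sigma^2/(n*eps^2) = 29.8116 / 189.1795 ≈ 0.15758367

0.157584


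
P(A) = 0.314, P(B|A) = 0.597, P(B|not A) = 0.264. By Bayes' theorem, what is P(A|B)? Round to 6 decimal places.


P(A|B) = P(B|A)*P(A) / P(B), P(B) = P(B|A)*P(A) + P(B|not A)*P(not A)
P(B|A)*P(A) = 0.597 * 0.314 = 0.187458
P(B|not A)*P(not A) = 0.264 * 0.686 = 0.181104
P(B) = 0.187458 + 0.181104 = 0.368562
P(A|B) = 0.187458 / 0.368562 ≈ 0.50861999

0.508620


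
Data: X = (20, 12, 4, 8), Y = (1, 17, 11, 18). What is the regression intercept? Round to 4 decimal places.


a = ybar - b*xbar, where b = sum((xi-xbar)(yi-ybar)) / sum((xi-xbar)^2)
n = 4, xbar = 44/4 = 11, ybar = 47/4 = 11.75
Sxy = sum((xi-xbar)(yi-ybar)) = -105
Sxx = sum((xi-xbar)^2) = 140
b = Sxy / Sxx = -0.75
a = 11.75 - (-0.75) * 11 = 20

20.0000


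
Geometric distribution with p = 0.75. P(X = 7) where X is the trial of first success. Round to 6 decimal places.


P = (1-p)^(k-1) * p
(1-p)^(k-1) = 0.25^6 = 1/4096 ≈ 0.0002441406
P = 0.0002441406 * 0.75 ≈ 0.0001831055

0.000183


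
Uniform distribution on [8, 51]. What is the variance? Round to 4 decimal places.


Var = (b-a)^2 / 12
(b-a)^2 = (51 - 8)^2 = 1849
Var = 1849/12 ≈ 154.083333

154.0833


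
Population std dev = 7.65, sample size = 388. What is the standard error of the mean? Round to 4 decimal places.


SE = sigma / sqrt(n)
sqrt(388) ≈ 19.697716
SE = 7.65 / 19.697716 ≈ 0.388370

0.3884


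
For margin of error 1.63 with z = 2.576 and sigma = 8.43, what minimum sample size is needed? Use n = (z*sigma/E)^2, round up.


z*sigma/E = 2.576 * 8.43 / 1.63 ≈ 13.322503
(z*sigma/E)^2 ≈ 177.489088
round up: n = 178

178


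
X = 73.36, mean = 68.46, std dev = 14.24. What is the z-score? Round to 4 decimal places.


z = (X - mu) / sigma
X - mu = 73.36 - 68.46 = 4.9
z = 4.9 / 14.24 = 245/712 ≈ 0.344101

0.3441


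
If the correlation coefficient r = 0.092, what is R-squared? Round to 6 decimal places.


R^2 = r^2 = (0.092)^2 = 0.008464

0.008464


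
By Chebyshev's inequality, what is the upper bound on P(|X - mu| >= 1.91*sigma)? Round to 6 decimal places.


P <= 1/k^2
k^2 = 1.91^2 = 3.6481
1/k^2 = 1 / 3.6481 ≈ 0.27411529

0.274115


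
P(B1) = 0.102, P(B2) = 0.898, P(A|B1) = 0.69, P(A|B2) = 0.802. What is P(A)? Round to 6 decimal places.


P(A) = P(A|B1)*P(B1) + P(A|B2)*P(B2)
P(A|B1)*P(B1) = 0.69 * 0.102 = 0.07038
P(A|B2)*P(B2) = 0.802 * 0.898 = 0.720196
P(A) = 0.07038 + 0.720196 = 0.790576

0.790576


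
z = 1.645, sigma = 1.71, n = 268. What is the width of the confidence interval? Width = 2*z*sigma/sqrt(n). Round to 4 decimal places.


width = 2*z*sigma/sqrt(n)
2*z*sigma = 2 * 1.645 * 1.71 = 5.6259
sqrt(268) ≈ 16.370706
width = 5.6259 / 16.370706 ≈ 0.343657

0.3437


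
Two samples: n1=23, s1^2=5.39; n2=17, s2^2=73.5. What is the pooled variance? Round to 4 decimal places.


sp^2 = ((n1-1)*s1^2 + (n2-1)*s2^2)/(n1+n2-2)
(n1-1)*s1^2 = 22 * 5.39 = 118.58
(n2-1)*s2^2 = 16 * 73.5 = 1176
numerator = 118.58 + 1176 = 1294.58
n1+n2-2 = 38
sp^2 = 1294.58 / 38 = 64729/1900 ≈ 34.067895

34.0679


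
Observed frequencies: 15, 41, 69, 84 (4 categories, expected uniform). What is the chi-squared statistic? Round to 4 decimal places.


chi2 = sum((O-E)^2/E), E = total/4
total = 209, E = 209/4 = 52.25
(15 - 52.25)^2 / 52.25 = 1387.5625 / 52.25 = 22201/836 ≈ 26.556220
(41 - 52.25)^2 / 52.25 = 126.5625 / 52.25 = 2025/836 ≈ 2.422249
(69 - 52.25)^2 / 52.25 = 280.5625 / 52.25 = 4489/836 ≈ 5.369617
(84 - 52.25)^2 / 52.25 = 1008.0625 / 52.25 = 16129/836 ≈ 19.293062
chi2 = 11211/209 ≈ 53.641148

53.6411


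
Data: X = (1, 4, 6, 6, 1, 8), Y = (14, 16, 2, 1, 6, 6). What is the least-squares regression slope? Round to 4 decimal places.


b = sum((xi-xbar)(yi-ybar)) / sum((xi-xbar)^2)
n = 6, xbar = 26/6 = 13/3 ≈ 4.333333, ybar = 45/6 = 7.5
Sxy = sum((xi-xbar)(yi-ybar)) = -45
Sxx = sum((xi-xbar)^2) = 124/3 ≈ 41.333333
b = Sxy / Sxx = -135/124 ≈ -1.088710

-1.0887


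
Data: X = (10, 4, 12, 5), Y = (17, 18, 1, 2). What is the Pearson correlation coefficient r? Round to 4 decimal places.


r = sum((xi-xbar)(yi-ybar)) / sqrt(sum((xi-xbar)^2) * sum((yi-ybar)^2))
n = 4, xbar = 31/4 = 7.75, ybar = 38/4 = 9.5
Sxy = sum((xi-xbar)(yi-ybar)) = -30.5
Sxx = sum((xi-xbar)^2) = 44.75
Syy = sum((yi-ybar)^2) = 257
sqrt(Sxx*Syy) ≈ 107.241550
r = Sxy / sqrt(Sxx*Syy) = -30.5 / 107.241550 ≈ -0.284405

-0.2844


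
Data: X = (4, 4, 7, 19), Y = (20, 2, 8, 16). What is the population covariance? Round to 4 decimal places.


Cov = (1/n)*sum((xi-xbar)(yi-ybar))
n = 4, xbar = 34/4 = 8.5, ybar = 46/4 = 11.5
sum((xi-xbar)(yi-ybar)) = 57
Cov = 57 / 4 = 14.25

14.2500


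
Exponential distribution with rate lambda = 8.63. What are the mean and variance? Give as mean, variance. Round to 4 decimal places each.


mean = 1/lam, var = 1/lam^2
mean = 1 / 8.63 = 100/863 ≈ 0.115875
lam^2 = 8.63^2 = 74.4769
var = 1 / 74.4769 ≈ 0.013427

0.1159, 0.0134


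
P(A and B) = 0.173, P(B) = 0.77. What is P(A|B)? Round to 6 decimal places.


P(A|B) = P(A and B) / P(B) = 0.173 / 0.77 = 173/770 ≈ 0.22467532

0.224675


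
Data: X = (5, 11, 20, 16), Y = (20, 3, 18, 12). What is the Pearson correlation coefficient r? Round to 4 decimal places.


r = sum((xi-xbar)(yi-ybar)) / sqrt(sum((xi-xbar)^2) * sum((yi-ybar)^2))
n = 4, xbar = 52/4 = 13, ybar = 53/4 = 13.25
Sxy = sum((xi-xbar)(yi-ybar)) = -4
Sxx = sum((xi-xbar)^2) = 126
Syy = sum((yi-ybar)^2) = 174.75
sqrt(Sxx*Syy) ≈ 148.386320
r = Sxy / sqrt(Sxx*Syy) = -4 / 148.386320 ≈ -0.026957

-0.0270


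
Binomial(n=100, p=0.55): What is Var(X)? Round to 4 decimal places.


Var = n*p*(1-p) = 100 * 0.55 * 0.45 = 24.75

24.7500


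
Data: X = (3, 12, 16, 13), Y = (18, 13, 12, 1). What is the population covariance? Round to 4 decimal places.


Cov = (1/n)*sum((xi-xbar)(yi-ybar))
n = 4, xbar = 44/4 = 11, ybar = 44/4 = 11
sum((xi-xbar)(yi-ybar)) = -69
Cov = -69 / 4 = -17.25

-17.2500


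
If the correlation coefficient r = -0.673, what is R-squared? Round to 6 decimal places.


R^2 = r^2 = (-0.673)^2 = 0.452929

0.452929


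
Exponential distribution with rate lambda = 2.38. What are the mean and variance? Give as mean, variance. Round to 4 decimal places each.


mean = 1/lam, var = 1/lam^2
mean = 1 / 2.38 = 50/119 ≈ 0.420168
lam^2 = 2.38^2 = 5.6644
var = 1 / 5.6644 ≈ 0.176541

0.4202, 0.1765


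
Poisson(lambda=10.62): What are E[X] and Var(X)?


E[X] = Var(X) = lambda = 10.62

10.62, 10.62


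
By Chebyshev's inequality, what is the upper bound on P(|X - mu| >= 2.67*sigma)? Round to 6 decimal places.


P <= 1/k^2
k^2 = 2.67^2 = 7.1289
1/k^2 = 1 / 7.1289 ≈ 0.14027410

0.140274


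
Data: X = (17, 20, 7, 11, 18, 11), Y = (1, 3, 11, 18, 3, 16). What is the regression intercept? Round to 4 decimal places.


a = ybar - b*xbar, where b = sum((xi-xbar)(yi-ybar)) / sum((xi-xbar)^2)
n = 6, xbar = 84/6 = 14, ybar = 52/6 = 26/3 ≈ 8.666667
Sxy = sum((xi-xbar)(yi-ybar)) = -146
Sxx = sum((xi-xbar)^2) = 128
b = Sxy / Sxx = -1.140625
a = 8.666667 - (-1.140625) * 14 = 2365/96 ≈ 24.635417

24.6354


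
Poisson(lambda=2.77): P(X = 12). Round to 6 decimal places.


P = e^(-lam) * lam^k / k!
e^(-2.77) ≈ 0.06266200
lam^k = 2.77^12 ≈ 204059.692923
k! = 12! = 479001600
P = 0.06266200 * 204059.692923 / 479001600 ≈ 0.000027

0.000027


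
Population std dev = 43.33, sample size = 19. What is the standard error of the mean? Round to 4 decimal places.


SE = sigma / sqrt(n)
sqrt(19) ≈ 4.358899
SE = 43.33 / 4.358899 ≈ 9.940584

9.9406


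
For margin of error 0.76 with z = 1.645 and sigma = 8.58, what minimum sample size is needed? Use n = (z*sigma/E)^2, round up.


z*sigma/E = 1.645 * 8.58 / 0.76 = 141141/7600 ≈ 18.571184
(z*sigma/E)^2 ≈ 344.888883
round up: n = 345

345


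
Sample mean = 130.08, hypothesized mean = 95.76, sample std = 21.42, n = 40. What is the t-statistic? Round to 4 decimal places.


t = (xbar - mu0) / (s/sqrt(n))
xbar - mu0 = 130.08 - 95.76 = 34.32
sqrt(40) ≈ 6.32455532
s/sqrt(n) = 21.42 / 6.32455532 ≈ 3.38679937
t = 34.32 / 3.38679937 ≈ 10.133461

10.1335


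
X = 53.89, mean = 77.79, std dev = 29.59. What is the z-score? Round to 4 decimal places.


z = (X - mu) / sigma
X - mu = 53.89 - 77.79 = -23.9
z = -23.9 / 29.59 = -2390/2959 ≈ -0.807705

-0.8077


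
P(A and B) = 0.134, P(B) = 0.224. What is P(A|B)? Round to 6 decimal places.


P(A|B) = P(A and B) / P(B) = 0.134 / 0.224 = 67/112 ≈ 0.59821429

0.598214


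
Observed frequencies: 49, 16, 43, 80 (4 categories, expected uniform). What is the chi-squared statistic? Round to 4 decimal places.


chi2 = sum((O-E)^2/E), E = total/4
total = 188, E = 188/4 = 47
(49 - 47)^2 / 47 = 4 / 47 = 4/47 ≈ 0.085106
(16 - 47)^2 / 47 = 961 / 47 = 961/47 ≈ 20.446809
(43 - 47)^2 / 47 = 16 / 47 = 16/47 ≈ 0.340426
(80 - 47)^2 / 47 = 1089 / 47 = 1089/47 ≈ 23.170213
chi2 = 2070/47 ≈ 44.042553

44.0426


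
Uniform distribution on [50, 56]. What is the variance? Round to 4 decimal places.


Var = (b-a)^2 / 12
(b-a)^2 = (56 - 50)^2 = 36
Var = 36/12 = 3

3.0000


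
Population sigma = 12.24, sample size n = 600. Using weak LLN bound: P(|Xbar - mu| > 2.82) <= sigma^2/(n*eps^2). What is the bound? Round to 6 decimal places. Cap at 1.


bound = min(1, sigma^2/(n*eps^2))
sigma^2 = 12.24^2 = 149.8176
n*eps^2 = 600 * 2.82^2 = 600 * 7.9524 = 4771.44
sigma^2/(n*eps^2) = 149.8176 / 4771.44 ≈ 0.03139882

0.031399


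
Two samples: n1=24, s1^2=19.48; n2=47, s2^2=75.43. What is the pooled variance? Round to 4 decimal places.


sp^2 = ((n1-1)*s1^2 + (n2-1)*s2^2)/(n1+n2-2)
(n1-1)*s1^2 = 23 * 19.48 = 448.04
(n2-1)*s2^2 = 46 * 75.43 = 3469.78
numerator = 448.04 + 3469.78 = 3917.82
n1+n2-2 = 69
sp^2 = 3917.82 / 69 = 56.78

56.7800


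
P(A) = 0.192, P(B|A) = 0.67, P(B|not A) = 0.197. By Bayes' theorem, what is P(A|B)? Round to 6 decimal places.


P(A|B) = P(B|A)*P(A) / P(B), P(B) = P(B|A)*P(A) + P(B|not A)*P(not A)
P(B|A)*P(A) = 0.67 * 0.192 = 0.12864
P(B|not A)*P(not A) = 0.197 * 0.808 = 0.159176
P(B) = 0.12864 + 0.159176 = 0.287816
P(A|B) = 0.12864 / 0.287816 ≈ 0.44695222

0.446952


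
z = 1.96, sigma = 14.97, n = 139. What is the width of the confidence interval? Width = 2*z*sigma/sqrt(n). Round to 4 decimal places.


width = 2*z*sigma/sqrt(n)
2*z*sigma = 2 * 1.96 * 14.97 = 58.6824
sqrt(139) ≈ 11.789826
width = 58.6824 / 11.789826 ≈ 4.977376

4.9774


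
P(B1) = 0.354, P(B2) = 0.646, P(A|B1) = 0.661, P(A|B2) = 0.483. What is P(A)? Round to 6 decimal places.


P(A) = P(A|B1)*P(B1) + P(A|B2)*P(B2)
P(A|B1)*P(B1) = 0.661 * 0.354 = 0.233994
P(A|B2)*P(B2) = 0.483 * 0.646 = 0.312018
P(A) = 0.233994 + 0.312018 = 0.546012

0.546012


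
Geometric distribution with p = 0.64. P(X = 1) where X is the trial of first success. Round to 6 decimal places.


P = (1-p)^(k-1) * p
(1-p)^(k-1) = 0.36^0 = 1
P = 1 * 0.64 = 0.64

0.640000


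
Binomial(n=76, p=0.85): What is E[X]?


E[X] = n*p = 76 * 0.85 = 64.6

64.6


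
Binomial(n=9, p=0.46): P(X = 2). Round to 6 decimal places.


P = C(n,k) * p^k * (1-p)^(n-k)
C(9,2) = 36
p^k = 0.46^2 = 0.2116
(1-p)^(n-k) = 0.54^7 ≈ 0.01338925
P = 36 * 0.2116 * 0.01338925 ≈ 0.101994

0.101994


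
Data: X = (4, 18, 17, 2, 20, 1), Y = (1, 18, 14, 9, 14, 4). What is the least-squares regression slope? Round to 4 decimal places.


b = sum((xi-xbar)(yi-ybar)) / sum((xi-xbar)^2)
n = 6, xbar = 62/6 = 31/3 ≈ 10.333333, ybar = 60/6 = 10
Sxy = sum((xi-xbar)(yi-ybar)) = 248
Sxx = sum((xi-xbar)^2) = 1180/3 ≈ 393.333333
b = Sxy / Sxx = 186/295 ≈ 0.630508

0.6305


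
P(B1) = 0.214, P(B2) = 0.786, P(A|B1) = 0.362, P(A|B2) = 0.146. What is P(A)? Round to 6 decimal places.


P(A) = P(A|B1)*P(B1) + P(A|B2)*P(B2)
P(A|B1)*P(B1) = 0.362 * 0.214 = 0.077468
P(A|B2)*P(B2) = 0.146 * 0.786 = 0.114756
P(A) = 0.077468 + 0.114756 = 0.192224

0.192224


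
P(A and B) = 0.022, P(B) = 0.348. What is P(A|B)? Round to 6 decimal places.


P(A|B) = P(A and B) / P(B) = 0.022 / 0.348 = 11/174 ≈ 0.06321839

0.063218


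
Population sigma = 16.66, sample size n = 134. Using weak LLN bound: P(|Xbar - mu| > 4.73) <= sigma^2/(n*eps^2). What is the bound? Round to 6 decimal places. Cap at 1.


bound = min(1, sigma^2/(n*eps^2))
sigma^2 = 16.66^2 = 277.5556
n*eps^2 = 134 * 4.73^2 = 134 * 22.3729 = 2997.9686
sigma^2/(n*eps^2) = 277.5556 / 2997.9686 ≈ 0.09258122

0.092581


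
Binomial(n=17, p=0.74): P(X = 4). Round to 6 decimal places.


P = C(n,k) * p^k * (1-p)^(n-k)
C(17,4) = 2380
p^k = 0.74^4 ≈ 0.2998658
(1-p)^(n-k) = 0.26^13 ≈ 0.00000002481153
P = 2380 * 0.2998658 * 0.00000002481153 ≈ 0.000018

0.000018


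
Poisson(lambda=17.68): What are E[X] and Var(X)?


E[X] = Var(X) = lambda = 17.68

17.68, 17.68


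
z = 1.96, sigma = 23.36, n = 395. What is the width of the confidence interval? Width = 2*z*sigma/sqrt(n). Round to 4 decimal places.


width = 2*z*sigma/sqrt(n)
2*z*sigma = 2 * 1.96 * 23.36 = 91.5712
sqrt(395) ≈ 19.874607
width = 91.5712 / 19.874607 ≈ 4.607447

4.6074


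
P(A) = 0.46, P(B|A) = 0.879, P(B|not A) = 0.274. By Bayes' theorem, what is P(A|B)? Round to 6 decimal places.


P(A|B) = P(B|A)*P(A) / P(B), P(B) = P(B|A)*P(A) + P(B|not A)*P(not A)
P(B|A)*P(A) = 0.879 * 0.46 = 0.40434
P(B|not A)*P(not A) = 0.274 * 0.54 = 0.14796
P(B) = 0.40434 + 0.14796 = 0.5523
P(A|B) = 0.40434 / 0.5523 = 6739/9205 ≈ 0.73210212

0.732102


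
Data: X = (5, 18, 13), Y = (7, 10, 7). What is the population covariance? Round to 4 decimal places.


Cov = (1/n)*sum((xi-xbar)(yi-ybar))
n = 3, xbar = 36/3 = 12, ybar = 24/3 = 8
sum((xi-xbar)(yi-ybar)) = 18
Cov = 18 / 3 = 6

6.0000


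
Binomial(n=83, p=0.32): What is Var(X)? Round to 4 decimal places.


Var = n*p*(1-p) = 83 * 0.32 * 0.68 = 18.0608

18.0608


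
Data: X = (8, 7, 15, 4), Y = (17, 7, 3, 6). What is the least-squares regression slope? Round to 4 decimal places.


b = sum((xi-xbar)(yi-ybar)) / sum((xi-xbar)^2)
n = 4, xbar = 34/4 = 8.5, ybar = 33/4 = 8.25
Sxy = sum((xi-xbar)(yi-ybar)) = -26.5
Sxx = sum((xi-xbar)^2) = 65
b = Sxy / Sxx = -53/130 ≈ -0.407692

-0.4077


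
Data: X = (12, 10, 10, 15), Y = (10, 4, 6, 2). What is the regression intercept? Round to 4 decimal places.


a = ybar - b*xbar, where b = sum((xi-xbar)(yi-ybar)) / sum((xi-xbar)^2)
n = 4, xbar = 47/4 = 11.75, ybar = 22/4 = 5.5
Sxy = sum((xi-xbar)(yi-ybar)) = -8.5
Sxx = sum((xi-xbar)^2) = 16.75
b = Sxy / Sxx = -34/67 ≈ -0.507463
a = 5.5 - (-0.507463) * 11.75 = 768/67 ≈ 11.462687

11.4627


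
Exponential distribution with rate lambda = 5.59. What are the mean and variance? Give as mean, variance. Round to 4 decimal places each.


mean = 1/lam, var = 1/lam^2
mean = 1 / 5.59 = 100/559 ≈ 0.178891
lam^2 = 5.59^2 = 31.2481
var = 1 / 31.2481 ≈ 0.032002

0.1789, 0.0320


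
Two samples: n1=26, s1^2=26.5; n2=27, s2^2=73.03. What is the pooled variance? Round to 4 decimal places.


sp^2 = ((n1-1)*s1^2 + (n2-1)*s2^2)/(n1+n2-2)
(n1-1)*s1^2 = 25 * 26.5 = 662.5
(n2-1)*s2^2 = 26 * 73.03 = 1898.78
numerator = 662.5 + 1898.78 = 2561.28
n1+n2-2 = 51
sp^2 = 2561.28 / 51 = 21344/425 ≈ 50.221176

50.2212


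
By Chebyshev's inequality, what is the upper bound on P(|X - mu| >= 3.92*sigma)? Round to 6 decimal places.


P <= 1/k^2
k^2 = 3.92^2 = 15.3664
1/k^2 = 1 / 15.3664 = 625/9604 ≈ 0.06507705

0.065077


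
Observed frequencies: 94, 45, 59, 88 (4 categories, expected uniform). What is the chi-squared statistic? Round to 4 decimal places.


chi2 = sum((O-E)^2/E), E = total/4
total = 286, E = 286/4 = 71.5
(94 - 71.5)^2 / 71.5 = 506.25 / 71.5 = 2025/286 ≈ 7.080420
(45 - 71.5)^2 / 71.5 = 702.25 / 71.5 = 2809/286 ≈ 9.821678
(59 - 71.5)^2 / 71.5 = 156.25 / 71.5 = 625/286 ≈ 2.185315
(88 - 71.5)^2 / 71.5 = 272.25 / 71.5 = 99/26 ≈ 3.807692
chi2 = 3274/143 ≈ 22.895105

22.8951


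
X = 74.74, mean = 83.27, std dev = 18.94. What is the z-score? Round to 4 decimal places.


z = (X - mu) / sigma
X - mu = 74.74 - 83.27 = -8.53
z = -8.53 / 18.94 = -853/1894 ≈ -0.450370

-0.4504


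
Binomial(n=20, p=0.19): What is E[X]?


E[X] = n*p = 20 * 0.19 = 3.8

3.8


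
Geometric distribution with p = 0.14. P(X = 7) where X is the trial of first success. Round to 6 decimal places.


P = (1-p)^(k-1) * p
(1-p)^(k-1) = 0.86^6 ≈ 0.4045672
P = 0.4045672 * 0.14 ≈ 0.05663941

0.056639


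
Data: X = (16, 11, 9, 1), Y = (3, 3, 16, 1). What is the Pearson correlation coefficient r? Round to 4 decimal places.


r = sum((xi-xbar)(yi-ybar)) / sqrt(sum((xi-xbar)^2) * sum((yi-ybar)^2))
n = 4, xbar = 37/4 = 9.25, ybar = 23/4 = 5.75
Sxy = sum((xi-xbar)(yi-ybar)) = 13.25
Sxx = sum((xi-xbar)^2) = 116.75
Syy = sum((yi-ybar)^2) = 142.75
sqrt(Sxx*Syy) ≈ 129.097105
r = Sxy / sqrt(Sxx*Syy) = 13.25 / 129.097105 ≈ 0.102636

0.1026


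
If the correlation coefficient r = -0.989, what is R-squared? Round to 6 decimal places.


R^2 = r^2 = (-0.989)^2 = 0.978121

0.978121


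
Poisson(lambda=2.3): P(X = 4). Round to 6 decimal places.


P = e^(-lam) * lam^k / k!
e^(-2.3) ≈ 0.1002588
lam^k = 2.3^4 = 27.9841
k! = 4! = 24
P = 0.1002588 * 27.9841 / 24 ≈ 0.116902

0.116902


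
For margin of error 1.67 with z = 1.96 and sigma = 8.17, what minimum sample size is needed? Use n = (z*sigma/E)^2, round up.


z*sigma/E = 1.96 * 8.17 / 1.67 = 40033/4175 ≈ 9.588743
(z*sigma/E)^2 ≈ 91.943983
round up: n = 92

92


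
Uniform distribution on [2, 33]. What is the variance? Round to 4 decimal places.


Var = (b-a)^2 / 12
(b-a)^2 = (33 - 2)^2 = 961
Var = 961/12 ≈ 80.083333

80.0833


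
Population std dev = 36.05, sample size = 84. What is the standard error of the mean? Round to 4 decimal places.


SE = sigma / sqrt(n)
sqrt(84) ≈ 9.165151
SE = 36.05 / 9.165151 ≈ 3.933377

3.9334


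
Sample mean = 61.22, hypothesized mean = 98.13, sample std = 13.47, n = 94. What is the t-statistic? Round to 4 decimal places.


t = (xbar - mu0) / (s/sqrt(n))
xbar - mu0 = 61.22 - 98.13 = -36.91
sqrt(94) ≈ 9.69535971
s/sqrt(n) = 13.47 / 9.69535971 ≈ 1.38932442
t = -36.91 / 1.38932442 ≈ -26.566869

-26.5669


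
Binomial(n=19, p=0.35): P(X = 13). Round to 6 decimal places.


P = C(n,k) * p^k * (1-p)^(n-k)
C(19,13) = 27132
p^k = 0.35^13 ≈ 0.000001182727
(1-p)^(n-k) = 0.65^6 ≈ 0.07541889
P = 27132 * 0.000001182727 * 0.07541889 ≈ 0.002420

0.002420


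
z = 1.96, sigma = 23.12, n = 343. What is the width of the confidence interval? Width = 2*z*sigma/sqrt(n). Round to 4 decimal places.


width = 2*z*sigma/sqrt(n)
2*z*sigma = 2 * 1.96 * 23.12 = 90.6304
sqrt(343) ≈ 18.520259
width = 90.6304 / 18.520259 ≈ 4.893582

4.8936


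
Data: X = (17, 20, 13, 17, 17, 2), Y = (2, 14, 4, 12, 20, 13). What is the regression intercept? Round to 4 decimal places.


a = ybar - b*xbar, where b = sum((xi-xbar)(yi-ybar)) / sum((xi-xbar)^2)
n = 6, xbar = 86/6 = 43/3 ≈ 14.333333, ybar = 65/6 ≈ 10.833333
Sxy = sum((xi-xbar)(yi-ybar)) = 13/3 ≈ 4.333333
Sxx = sum((xi-xbar)^2) = 622/3 ≈ 207.333333
b = Sxy / Sxx = 13/622 ≈ 0.020900
a = 10.833333 - 0.020900 * 14.333333 = 3276/311 ≈ 10.533762

10.5338


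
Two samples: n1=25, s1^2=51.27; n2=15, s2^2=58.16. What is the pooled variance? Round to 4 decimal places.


sp^2 = ((n1-1)*s1^2 + (n2-1)*s2^2)/(n1+n2-2)
(n1-1)*s1^2 = 24 * 51.27 = 1230.48
(n2-1)*s2^2 = 14 * 58.16 = 814.24
numerator = 1230.48 + 814.24 = 2044.72
n1+n2-2 = 38
sp^2 = 2044.72 / 38 = 25559/475 ≈ 53.808421

53.8084


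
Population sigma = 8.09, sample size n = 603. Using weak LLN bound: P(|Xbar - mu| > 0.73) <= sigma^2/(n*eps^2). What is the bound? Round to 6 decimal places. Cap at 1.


bound = min(1, sigma^2/(n*eps^2))
sigma^2 = 8.09^2 = 65.4481
n*eps^2 = 603 * 0.73^2 = 603 * 0.5329 = 321.3387
sigma^2/(n*eps^2) = 65.4481 / 321.3387 ≈ 0.20367326

0.203673


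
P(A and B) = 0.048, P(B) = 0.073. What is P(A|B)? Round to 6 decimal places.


P(A|B) = P(A and B) / P(B) = 0.048 / 0.073 = 48/73 ≈ 0.65753425

0.657534


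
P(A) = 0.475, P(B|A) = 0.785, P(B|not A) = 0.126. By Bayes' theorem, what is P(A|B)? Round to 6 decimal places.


P(A|B) = P(B|A)*P(A) / P(B), P(B) = P(B|A)*P(A) + P(B|not A)*P(not A)
P(B|A)*P(A) = 0.785 * 0.475 = 0.372875
P(B|not A)*P(not A) = 0.126 * 0.525 = 0.06615
P(B) = 0.372875 + 0.06615 = 0.439025
P(A|B) = 0.372875 / 0.439025 ≈ 0.84932521

0.849325


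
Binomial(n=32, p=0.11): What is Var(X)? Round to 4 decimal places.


Var = n*p*(1-p) = 32 * 0.11 * 0.89 = 3.1328

3.1328


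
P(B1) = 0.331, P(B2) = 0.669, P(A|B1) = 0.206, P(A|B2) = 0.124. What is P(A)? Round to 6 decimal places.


P(A) = P(A|B1)*P(B1) + P(A|B2)*P(B2)
P(A|B1)*P(B1) = 0.206 * 0.331 = 0.068186
P(A|B2)*P(B2) = 0.124 * 0.669 = 0.082956
P(A) = 0.068186 + 0.082956 = 0.151142

0.151142


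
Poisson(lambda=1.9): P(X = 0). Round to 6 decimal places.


P = e^(-lam) * lam^k / k!
e^(-1.9) ≈ 0.1495686
lam^k = 1.9^0 = 1
k! = 0! = 1
P = 0.1495686 * 1 / 1 ≈ 0.149569

0.149569


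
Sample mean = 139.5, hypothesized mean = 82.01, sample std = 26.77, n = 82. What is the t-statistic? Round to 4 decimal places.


t = (xbar - mu0) / (s/sqrt(n))
xbar - mu0 = 139.5 - 82.01 = 57.49
sqrt(82) ≈ 9.05538514
s/sqrt(n) = 26.77 / 9.05538514 ≈ 2.95625195
t = 57.49 / 2.95625195 ≈ 19.446922

19.4469


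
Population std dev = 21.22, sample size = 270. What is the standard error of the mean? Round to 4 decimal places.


SE = sigma / sqrt(n)
sqrt(270) ≈ 16.431677
SE = 21.22 / 16.431677 ≈ 1.291408

1.2914


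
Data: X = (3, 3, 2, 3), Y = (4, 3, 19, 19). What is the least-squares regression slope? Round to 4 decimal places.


b = sum((xi-xbar)(yi-ybar)) / sum((xi-xbar)^2)
n = 4, xbar = 11/4 = 2.75, ybar = 45/4 = 11.25
Sxy = sum((xi-xbar)(yi-ybar)) = -7.75
Sxx = sum((xi-xbar)^2) = 0.75
b = Sxy / Sxx = -31/3 ≈ -10.333333

-10.3333


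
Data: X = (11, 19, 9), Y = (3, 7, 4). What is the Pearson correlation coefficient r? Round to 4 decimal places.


r = sum((xi-xbar)(yi-ybar)) / sqrt(sum((xi-xbar)^2) * sum((yi-ybar)^2))
n = 3, xbar = 39/3 = 13, ybar = 14/3 ≈ 4.666667
Sxy = sum((xi-xbar)(yi-ybar)) = 20
Sxx = sum((xi-xbar)^2) = 56
Syy = sum((yi-ybar)^2) = 26/3 ≈ 8.666667
sqrt(Sxx*Syy) ≈ 22.030282
r = Sxy / sqrt(Sxx*Syy) = 20 / 22.030282 ≈ 0.907841

0.9078


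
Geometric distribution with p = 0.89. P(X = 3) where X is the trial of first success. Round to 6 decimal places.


P = (1-p)^(k-1) * p
(1-p)^(k-1) = 0.11^2 = 0.0121
P = 0.0121 * 0.89 = 0.010769

0.010769


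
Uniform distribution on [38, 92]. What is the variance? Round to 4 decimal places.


Var = (b-a)^2 / 12
(b-a)^2 = (92 - 38)^2 = 2916
Var = 2916/12 = 243

243.0000


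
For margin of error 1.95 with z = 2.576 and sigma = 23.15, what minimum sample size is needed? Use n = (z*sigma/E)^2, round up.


z*sigma/E = 2.576 * 23.15 / 1.95 = 149086/4875 ≈ 30.581744
(z*sigma/E)^2 ≈ 935.243041
round up: n = 936

936


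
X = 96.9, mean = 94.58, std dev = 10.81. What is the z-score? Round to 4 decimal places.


z = (X - mu) / sigma
X - mu = 96.9 - 94.58 = 2.32
z = 2.32 / 10.81 = 232/1081 ≈ 0.214616

0.2146


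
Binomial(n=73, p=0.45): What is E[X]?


E[X] = n*p = 73 * 0.45 = 32.85

32.85


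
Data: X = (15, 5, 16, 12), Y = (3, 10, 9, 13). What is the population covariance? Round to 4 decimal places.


Cov = (1/n)*sum((xi-xbar)(yi-ybar))
n = 4, xbar = 48/4 = 12, ybar = 35/4 = 8.75
sum((xi-xbar)(yi-ybar)) = -25
Cov = -25 / 4 = -6.25

-6.2500


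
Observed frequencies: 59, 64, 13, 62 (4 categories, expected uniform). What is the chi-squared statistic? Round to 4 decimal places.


chi2 = sum((O-E)^2/E), E = total/4
total = 198, E = 198/4 = 49.5
(59 - 49.5)^2 / 49.5 = 90.25 / 49.5 = 361/198 ≈ 1.823232
(64 - 49.5)^2 / 49.5 = 210.25 / 49.5 = 841/198 ≈ 4.247475
(13 - 49.5)^2 / 49.5 = 1332.25 / 49.5 = 5329/198 ≈ 26.914141
(62 - 49.5)^2 / 49.5 = 156.25 / 49.5 = 625/198 ≈ 3.156566
chi2 = 3578/99 ≈ 36.141414

36.1414


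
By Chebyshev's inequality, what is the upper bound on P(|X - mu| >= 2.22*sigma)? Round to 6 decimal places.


P <= 1/k^2
k^2 = 2.22^2 = 4.9284
1/k^2 = 1 / 4.9284 ≈ 0.20290561

0.202906


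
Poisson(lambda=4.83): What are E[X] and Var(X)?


E[X] = Var(X) = lambda = 4.83

4.83, 4.83


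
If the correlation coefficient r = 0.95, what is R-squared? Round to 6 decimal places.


R^2 = r^2 = (0.95)^2 = 0.9025

0.902500


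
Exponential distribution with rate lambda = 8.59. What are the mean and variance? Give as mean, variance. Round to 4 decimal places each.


mean = 1/lam, var = 1/lam^2
mean = 1 / 8.59 = 100/859 ≈ 0.116414
lam^2 = 8.59^2 = 73.7881
var = 1 / 73.7881 ≈ 0.013552

0.1164, 0.0136


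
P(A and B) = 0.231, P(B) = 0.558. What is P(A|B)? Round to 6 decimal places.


P(A|B) = P(A and B) / P(B) = 0.231 / 0.558 = 77/186 ≈ 0.41397849

0.413978


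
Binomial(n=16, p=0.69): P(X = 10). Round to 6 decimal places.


P = C(n,k) * p^k * (1-p)^(n-k)
C(16,10) = 8008
p^k = 0.69^10 ≈ 0.02446194
(1-p)^(n-k) = 0.31^6 ≈ 0.0008875037
P = 8008 * 0.02446194 * 0.0008875037 ≈ 0.173854

0.173854


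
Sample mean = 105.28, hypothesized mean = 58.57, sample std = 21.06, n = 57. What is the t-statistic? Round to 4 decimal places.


t = (xbar - mu0) / (s/sqrt(n))
xbar - mu0 = 105.28 - 58.57 = 46.71
sqrt(57) ≈ 7.54983444
s/sqrt(n) = 21.06 / 7.54983444 ≈ 2.78946514
t = 46.71 / 2.78946514 ≈ 16.745146

16.7451


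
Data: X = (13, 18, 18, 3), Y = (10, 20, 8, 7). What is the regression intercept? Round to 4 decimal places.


a = ybar - b*xbar, where b = sum((xi-xbar)(yi-ybar)) / sum((xi-xbar)^2)
n = 4, xbar = 52/4 = 13, ybar = 45/4 = 11.25
Sxy = sum((xi-xbar)(yi-ybar)) = 70
Sxx = sum((xi-xbar)^2) = 150
b = Sxy / Sxx = 7/15 ≈ 0.466667
a = 11.25 - 0.466667 * 13 = 311/60 ≈ 5.183333

5.1833


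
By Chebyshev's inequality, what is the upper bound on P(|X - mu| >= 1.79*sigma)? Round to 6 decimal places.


P <= 1/k^2
k^2 = 1.79^2 = 3.2041
1/k^2 = 1 / 3.2041 ≈ 0.31210012

0.312100


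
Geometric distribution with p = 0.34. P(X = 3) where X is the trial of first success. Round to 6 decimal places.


P = (1-p)^(k-1) * p
(1-p)^(k-1) = 0.66^2 = 0.4356
P = 0.4356 * 0.34 = 0.148104

0.148104


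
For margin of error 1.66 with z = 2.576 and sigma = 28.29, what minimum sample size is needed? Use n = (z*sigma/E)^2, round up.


z*sigma/E = 2.576 * 28.29 / 1.66 ≈ 43.900627
(z*sigma/E)^2 ≈ 1927.265008
round up: n = 1928

1928


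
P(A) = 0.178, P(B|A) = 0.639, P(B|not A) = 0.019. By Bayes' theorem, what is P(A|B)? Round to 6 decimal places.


P(A|B) = P(B|A)*P(A) / P(B), P(B) = P(B|A)*P(A) + P(B|not A)*P(not A)
P(B|A)*P(A) = 0.639 * 0.178 = 0.113742
P(B|not A)*P(not A) = 0.019 * 0.822 = 0.015618
P(B) = 0.113742 + 0.015618 = 0.12936
P(A|B) = 0.113742 / 0.12936 ≈ 0.87926716

0.879267


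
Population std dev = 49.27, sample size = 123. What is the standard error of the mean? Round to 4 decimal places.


SE = sigma / sqrt(n)
sqrt(123) ≈ 11.090537
SE = 49.27 / 11.090537 ≈ 4.442526

4.4425


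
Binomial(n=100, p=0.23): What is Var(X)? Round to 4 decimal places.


Var = n*p*(1-p) = 100 * 0.23 * 0.77 = 17.71

17.7100


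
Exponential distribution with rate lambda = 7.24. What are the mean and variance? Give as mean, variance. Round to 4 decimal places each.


mean = 1/lam, var = 1/lam^2
mean = 1 / 7.24 = 25/181 ≈ 0.138122
lam^2 = 7.24^2 = 52.4176
var = 1 / 52.4176 ≈ 0.019078

0.1381, 0.0191


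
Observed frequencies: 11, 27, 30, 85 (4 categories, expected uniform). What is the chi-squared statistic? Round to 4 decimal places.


chi2 = sum((O-E)^2/E), E = total/4
total = 153, E = 153/4 = 38.25
(11 - 38.25)^2 / 38.25 = 742.5625 / 38.25 = 11881/612 ≈ 19.413399
(27 - 38.25)^2 / 38.25 = 126.5625 / 38.25 = 225/68 ≈ 3.308824
(30 - 38.25)^2 / 38.25 = 68.0625 / 38.25 = 121/68 ≈ 1.779412
(85 - 38.25)^2 / 38.25 = 2185.5625 / 38.25 = 2057/36 ≈ 57.138889
chi2 = 12491/153 ≈ 81.640523

81.6405


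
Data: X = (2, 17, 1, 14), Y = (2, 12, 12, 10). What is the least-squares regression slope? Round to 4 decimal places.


b = sum((xi-xbar)(yi-ybar)) / sum((xi-xbar)^2)
n = 4, xbar = 34/4 = 8.5, ybar = 36/4 = 9
Sxy = sum((xi-xbar)(yi-ybar)) = 54
Sxx = sum((xi-xbar)^2) = 201
b = Sxy / Sxx = 18/67 ≈ 0.268657

0.2687


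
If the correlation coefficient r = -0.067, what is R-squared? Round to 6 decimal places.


R^2 = r^2 = (-0.067)^2 = 0.004489

0.004489


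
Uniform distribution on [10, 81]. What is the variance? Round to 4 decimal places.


Var = (b-a)^2 / 12
(b-a)^2 = (81 - 10)^2 = 5041
Var = 5041/12 ≈ 420.083333

420.0833


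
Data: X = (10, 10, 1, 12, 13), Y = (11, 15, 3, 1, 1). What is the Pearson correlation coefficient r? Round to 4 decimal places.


r = sum((xi-xbar)(yi-ybar)) / sqrt(sum((xi-xbar)^2) * sum((yi-ybar)^2))
n = 5, xbar = 46/5 = 9.2, ybar = 31/5 = 6.2
Sxy = sum((xi-xbar)(yi-ybar)) = 2.8
Sxx = sum((xi-xbar)^2) = 90.8
Syy = sum((yi-ybar)^2) = 164.8
sqrt(Sxx*Syy) ≈ 122.326775
r = Sxy / sqrt(Sxx*Syy) = 2.8 / 122.326775 ≈ 0.022890

0.0229


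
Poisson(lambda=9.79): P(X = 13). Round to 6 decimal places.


P = e^(-lam) * lam^k / k!
e^(-9.79) ≈ 0.00005600890
lam^k = 9.79^13 ≈ 7588832958091.235526
k! = 13! = 6227020800
P = 0.00005600890 * 7588832958091.235526 / 6227020800 ≈ 0.068258

0.068258


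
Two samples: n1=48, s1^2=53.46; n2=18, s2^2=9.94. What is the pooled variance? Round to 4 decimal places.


sp^2 = ((n1-1)*s1^2 + (n2-1)*s2^2)/(n1+n2-2)
(n1-1)*s1^2 = 47 * 53.46 = 2512.62
(n2-1)*s2^2 = 17 * 9.94 = 168.98
numerator = 2512.62 + 168.98 = 2681.6
n1+n2-2 = 64
sp^2 = 2681.6 / 64 = 41.9

41.9000


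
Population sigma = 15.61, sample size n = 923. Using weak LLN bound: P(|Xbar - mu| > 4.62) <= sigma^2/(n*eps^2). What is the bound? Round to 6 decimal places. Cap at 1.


bound = min(1, sigma^2/(n*eps^2))
sigma^2 = 15.61^2 = 243.6721
n*eps^2 = 923 * 4.62^2 = 923 * 21.3444 = 19700.8812
sigma^2/(n*eps^2) = 243.6721 / 19700.8812 ≈ 0.01236859

0.012369


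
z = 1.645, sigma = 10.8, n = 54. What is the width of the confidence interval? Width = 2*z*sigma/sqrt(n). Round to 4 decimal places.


width = 2*z*sigma/sqrt(n)
2*z*sigma = 2 * 1.645 * 10.8 = 35.532
sqrt(54) ≈ 7.348469
width = 35.532 / 7.348469 ≈ 4.835293

4.8353


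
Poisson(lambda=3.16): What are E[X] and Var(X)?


E[X] = Var(X) = lambda = 3.16

3.16, 3.16


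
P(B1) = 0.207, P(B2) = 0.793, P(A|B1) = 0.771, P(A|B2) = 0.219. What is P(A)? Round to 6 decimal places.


P(A) = P(A|B1)*P(B1) + P(A|B2)*P(B2)
P(A|B1)*P(B1) = 0.771 * 0.207 = 0.159597
P(A|B2)*P(B2) = 0.219 * 0.793 = 0.173667
P(A) = 0.159597 + 0.173667 = 0.333264

0.333264


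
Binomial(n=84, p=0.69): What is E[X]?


E[X] = n*p = 84 * 0.69 = 57.96

57.96


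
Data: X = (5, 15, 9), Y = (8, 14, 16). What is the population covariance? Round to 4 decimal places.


Cov = (1/n)*sum((xi-xbar)(yi-ybar))
n = 3, xbar = 29/3 ≈ 9.666667, ybar = 38/3 ≈ 12.666667
sum((xi-xbar)(yi-ybar)) = 80/3 ≈ 26.666667
Cov = 26.666667 / 3 = 80/9 ≈ 8.888889

8.8889


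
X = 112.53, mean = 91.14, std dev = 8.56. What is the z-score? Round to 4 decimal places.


z = (X - mu) / sigma
X - mu = 112.53 - 91.14 = 21.39
z = 21.39 / 8.56 = 2139/856 ≈ 2.498832

2.4988


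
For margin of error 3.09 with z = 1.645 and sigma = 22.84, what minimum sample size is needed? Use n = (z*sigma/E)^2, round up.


z*sigma/E = 1.645 * 22.84 / 3.09 ≈ 12.159159
(z*sigma/E)^2 ≈ 147.845137
round up: n = 148

148


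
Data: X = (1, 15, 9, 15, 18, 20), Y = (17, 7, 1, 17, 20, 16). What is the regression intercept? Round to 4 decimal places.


a = ybar - b*xbar, where b = sum((xi-xbar)(yi-ybar)) / sum((xi-xbar)^2)
n = 6, xbar = 78/6 = 13, ybar = 78/6 = 13
Sxy = sum((xi-xbar)(yi-ybar)) = 52
Sxx = sum((xi-xbar)^2) = 242
b = Sxy / Sxx = 26/121 ≈ 0.214876
a = 13 - 0.214876 * 13 = 1235/121 ≈ 10.206612

10.2066


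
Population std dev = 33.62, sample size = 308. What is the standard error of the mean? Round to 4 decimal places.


SE = sigma / sqrt(n)
sqrt(308) ≈ 17.549929
SE = 33.62 / 17.549929 ≈ 1.915677

1.9157


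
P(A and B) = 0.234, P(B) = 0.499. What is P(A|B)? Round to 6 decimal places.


P(A|B) = P(A and B) / P(B) = 0.234 / 0.499 = 234/499 ≈ 0.46893788

0.468938


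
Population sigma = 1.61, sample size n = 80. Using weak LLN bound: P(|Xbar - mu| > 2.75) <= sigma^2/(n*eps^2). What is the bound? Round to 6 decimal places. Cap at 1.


bound = min(1, sigma^2/(n*eps^2))
sigma^2 = 1.61^2 = 2.5921
n*eps^2 = 80 * 2.75^2 = 80 * 7.5625 = 605
sigma^2/(n*eps^2) = 2.5921 / 605 ≈ 0.00428446

0.004284


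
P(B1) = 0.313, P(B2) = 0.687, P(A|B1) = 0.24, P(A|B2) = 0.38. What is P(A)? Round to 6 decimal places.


P(A) = P(A|B1)*P(B1) + P(A|B2)*P(B2)
P(A|B1)*P(B1) = 0.24 * 0.313 = 0.07512
P(A|B2)*P(B2) = 0.38 * 0.687 = 0.26106
P(A) = 0.07512 + 0.26106 = 0.33618

0.336180


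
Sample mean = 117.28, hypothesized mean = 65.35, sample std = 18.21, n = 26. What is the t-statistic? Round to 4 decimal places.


t = (xbar - mu0) / (s/sqrt(n))
xbar - mu0 = 117.28 - 65.35 = 51.93
sqrt(26) ≈ 5.09901951
s/sqrt(n) = 18.21 / 5.09901951 ≈ 3.57127482
t = 51.93 / 3.57127482 ≈ 14.541026

14.5410


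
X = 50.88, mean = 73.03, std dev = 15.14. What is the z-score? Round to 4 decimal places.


z = (X - mu) / sigma
X - mu = 50.88 - 73.03 = -22.15
z = -22.15 / 15.14 = -2215/1514 ≈ -1.463012

-1.4630


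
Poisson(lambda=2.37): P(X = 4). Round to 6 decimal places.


P = e^(-lam) * lam^k / k!
e^(-2.37) ≈ 0.09348073
lam^k = 2.37^4 ≈ 31.549566
k! = 4! = 24
P = 0.09348073 * 31.549566 / 24 ≈ 0.122887

0.122887


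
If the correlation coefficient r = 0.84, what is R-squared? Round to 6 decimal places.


R^2 = r^2 = (0.84)^2 = 0.7056

0.705600


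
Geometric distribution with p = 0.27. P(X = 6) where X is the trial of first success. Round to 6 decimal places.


P = (1-p)^(k-1) * p
(1-p)^(k-1) = 0.73^5 ≈ 0.2073072
P = 0.2073072 * 0.27 ≈ 0.05597293

0.055973


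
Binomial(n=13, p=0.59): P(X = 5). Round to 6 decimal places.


P = C(n,k) * p^k * (1-p)^(n-k)
C(13,5) = 1287
p^k = 0.59^5 ≈ 0.07149243
(1-p)^(n-k) = 0.41^8 ≈ 0.0007984925
P = 1287 * 0.07149243 * 0.0007984925 ≈ 0.073470

0.073470


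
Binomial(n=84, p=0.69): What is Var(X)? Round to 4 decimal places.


Var = n*p*(1-p) = 84 * 0.69 * 0.31 = 17.9676

17.9676


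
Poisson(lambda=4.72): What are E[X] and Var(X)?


E[X] = Var(X) = lambda = 4.72

4.72, 4.72


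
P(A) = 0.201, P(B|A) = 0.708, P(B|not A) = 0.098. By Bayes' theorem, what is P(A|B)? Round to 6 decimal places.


P(A|B) = P(B|A)*P(A) / P(B), P(B) = P(B|A)*P(A) + P(B|not A)*P(not A)
P(B|A)*P(A) = 0.708 * 0.201 = 0.142308
P(B|not A)*P(not A) = 0.098 * 0.799 = 0.078302
P(B) = 0.142308 + 0.078302 = 0.22061
P(A|B) = 0.142308 / 0.22061 ≈ 0.64506595

0.645066


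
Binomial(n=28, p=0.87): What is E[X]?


E[X] = n*p = 28 * 0.87 = 24.36

24.36


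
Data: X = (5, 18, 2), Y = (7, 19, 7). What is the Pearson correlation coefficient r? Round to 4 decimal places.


r = sum((xi-xbar)(yi-ybar)) / sqrt(sum((xi-xbar)^2) * sum((yi-ybar)^2))
n = 3, xbar = 25/3 ≈ 8.333333, ybar = 33/3 = 11
Sxy = sum((xi-xbar)(yi-ybar)) = 116
Sxx = sum((xi-xbar)^2) = 434/3 ≈ 144.666667
Syy = sum((yi-ybar)^2) = 96
sqrt(Sxx*Syy) ≈ 117.847359
r = Sxy / sqrt(Sxx*Syy) = 116 / 117.847359 ≈ 0.984324

0.9843


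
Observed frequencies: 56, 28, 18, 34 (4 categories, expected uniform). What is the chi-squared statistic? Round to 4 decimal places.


chi2 = sum((O-E)^2/E), E = total/4
total = 136, E = 136/4 = 34
(56 - 34)^2 / 34 = 484 / 34 = 242/17 ≈ 14.235294
(28 - 34)^2 / 34 = 36 / 34 = 18/17 ≈ 1.058824
(18 - 34)^2 / 34 = 256 / 34 = 128/17 ≈ 7.529412
(34 - 34)^2 / 34 = 0 / 34 = 0
chi2 = 388/17 ≈ 22.823529

22.8235


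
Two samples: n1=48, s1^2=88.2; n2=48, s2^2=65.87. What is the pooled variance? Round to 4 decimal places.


sp^2 = ((n1-1)*s1^2 + (n2-1)*s2^2)/(n1+n2-2)
(n1-1)*s1^2 = 47 * 88.2 = 4145.4
(n2-1)*s2^2 = 47 * 65.87 = 3095.89
numerator = 4145.4 + 3095.89 = 7241.29
n1+n2-2 = 94
sp^2 = 7241.29 / 94 = 77.035

77.0350
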